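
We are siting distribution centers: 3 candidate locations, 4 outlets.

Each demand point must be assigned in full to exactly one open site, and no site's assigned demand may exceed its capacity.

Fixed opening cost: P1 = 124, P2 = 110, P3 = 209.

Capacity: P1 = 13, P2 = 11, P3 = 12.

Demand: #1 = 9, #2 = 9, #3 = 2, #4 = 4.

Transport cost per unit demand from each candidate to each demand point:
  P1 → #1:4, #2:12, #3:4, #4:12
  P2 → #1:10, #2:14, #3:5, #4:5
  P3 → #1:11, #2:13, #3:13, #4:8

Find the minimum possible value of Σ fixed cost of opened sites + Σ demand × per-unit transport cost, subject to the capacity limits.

454

Open {P1, P2}; cheapest assignment that respects the capacities:
  P1 (cap 13, load 13): #1, #4 — cost 9×4 + 4×12 = 84
  P2 (cap 11, load 11): #2, #3 — cost 9×14 + 2×5 = 136
  Shipping 220, fixed 234 → total 454.
  Any other capacity-feasible assignment to {P1, P2} ships for at least 220.
Compare {P1, P3}: its best feasible assignment gives total 560.
Compare {P1, P2, P3}: its best feasible assignment gives total 624.
Every other set of open sites that can feasibly serve all demand totals ≥ 560 even under its best assignment. Minimum: 454.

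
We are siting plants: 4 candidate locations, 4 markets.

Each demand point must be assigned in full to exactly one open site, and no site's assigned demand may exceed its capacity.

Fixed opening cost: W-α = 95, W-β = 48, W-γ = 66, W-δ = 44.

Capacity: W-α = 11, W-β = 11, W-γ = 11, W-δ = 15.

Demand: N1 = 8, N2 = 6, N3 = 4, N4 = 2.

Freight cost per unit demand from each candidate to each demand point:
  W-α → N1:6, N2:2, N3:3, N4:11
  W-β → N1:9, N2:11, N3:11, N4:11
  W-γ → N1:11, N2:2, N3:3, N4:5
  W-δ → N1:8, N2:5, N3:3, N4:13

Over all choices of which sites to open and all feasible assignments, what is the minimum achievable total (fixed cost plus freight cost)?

208

Open {W-γ, W-δ}; cheapest assignment that respects the capacities:
  W-γ (cap 11, load 8): N2, N4 — cost 6×2 + 2×5 = 22
  W-δ (cap 15, load 12): N1, N3 — cost 8×8 + 4×3 = 76
  Shipping 98, fixed 110 → total 208.
  Any other capacity-feasible assignment to {W-γ, W-δ} ships for at least 98.
Compare {W-β, W-δ}: its best feasible assignment gives total 228.
Compare {W-β, W-γ}: its best feasible assignment gives total 232.
Every other set of open sites that can feasibly serve all demand totals ≥ 228 even under its best assignment. Minimum: 208.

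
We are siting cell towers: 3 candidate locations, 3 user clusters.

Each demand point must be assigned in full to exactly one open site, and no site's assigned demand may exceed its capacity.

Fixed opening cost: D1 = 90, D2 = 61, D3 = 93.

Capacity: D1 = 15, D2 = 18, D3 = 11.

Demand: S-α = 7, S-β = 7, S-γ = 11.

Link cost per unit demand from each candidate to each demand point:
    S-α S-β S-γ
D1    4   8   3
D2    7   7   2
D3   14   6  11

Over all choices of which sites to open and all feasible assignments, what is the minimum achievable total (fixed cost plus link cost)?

250

Open {D1, D2}; cheapest assignment that respects the capacities:
  D1 (cap 15, load 7): S-α — cost 7×4 = 28
  D2 (cap 18, load 18): S-β, S-γ — cost 7×7 + 11×2 = 71
  Shipping 99, fixed 151 → total 250.
  Any other capacity-feasible assignment to {D1, D2} ships for at least 99.
Compare {D2, D3}: its best feasible assignment gives total 267.
Compare {D1, D2, D3}: its best feasible assignment gives total 336.
Every other set of open sites that can feasibly serve all demand totals ≥ 267 even under its best assignment. Minimum: 250.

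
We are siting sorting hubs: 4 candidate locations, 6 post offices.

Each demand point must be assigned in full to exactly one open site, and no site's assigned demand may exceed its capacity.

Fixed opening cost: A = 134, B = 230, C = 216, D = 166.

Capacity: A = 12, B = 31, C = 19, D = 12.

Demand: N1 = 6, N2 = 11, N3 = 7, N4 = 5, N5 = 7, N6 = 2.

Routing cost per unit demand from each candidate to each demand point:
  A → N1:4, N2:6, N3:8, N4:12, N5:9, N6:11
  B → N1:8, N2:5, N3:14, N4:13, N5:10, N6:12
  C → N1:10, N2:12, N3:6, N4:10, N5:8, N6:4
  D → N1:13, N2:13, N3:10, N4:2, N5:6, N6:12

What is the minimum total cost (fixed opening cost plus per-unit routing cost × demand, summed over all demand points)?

673

Open {B, D}; cheapest assignment that respects the capacities:
  B (cap 31, load 26): N1, N2, N5, N6 — cost 6×8 + 11×5 + 7×10 + 2×12 = 197
  D (cap 12, load 12): N3, N4 — cost 7×10 + 5×2 = 80
  Shipping 277, fixed 396 → total 673.
  Any other capacity-feasible assignment to {B, D} ships for at least 277.
Compare {A, B}: its best feasible assignment gives total 677.
Compare {B, C}: its best feasible assignment gives total 719.
Every other set of open sites that can feasibly serve all demand totals ≥ 677 even under its best assignment. Minimum: 673.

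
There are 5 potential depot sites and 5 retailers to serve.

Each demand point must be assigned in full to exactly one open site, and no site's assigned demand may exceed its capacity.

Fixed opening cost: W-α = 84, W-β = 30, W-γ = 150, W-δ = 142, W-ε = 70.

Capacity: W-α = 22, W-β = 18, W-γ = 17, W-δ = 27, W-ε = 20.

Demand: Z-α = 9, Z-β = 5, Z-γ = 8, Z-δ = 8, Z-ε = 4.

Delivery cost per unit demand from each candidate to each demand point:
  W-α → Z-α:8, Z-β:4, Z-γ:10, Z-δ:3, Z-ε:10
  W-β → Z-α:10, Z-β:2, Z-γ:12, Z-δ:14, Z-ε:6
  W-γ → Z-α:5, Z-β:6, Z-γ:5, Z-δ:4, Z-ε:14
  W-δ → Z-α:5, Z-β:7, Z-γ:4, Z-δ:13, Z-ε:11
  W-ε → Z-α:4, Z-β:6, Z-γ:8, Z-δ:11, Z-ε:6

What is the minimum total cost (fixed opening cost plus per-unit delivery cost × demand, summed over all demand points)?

338

Open {W-α, W-ε}; cheapest assignment that respects the capacities:
  W-α (cap 22, load 17): Z-β, Z-δ, Z-ε — cost 5×4 + 8×3 + 4×10 = 84
  W-ε (cap 20, load 17): Z-α, Z-γ — cost 9×4 + 8×8 = 100
  Shipping 184, fixed 154 → total 338.
  Any other capacity-feasible assignment to {W-α, W-ε} ships for at least 184.
Compare {W-α, W-β}: its best feasible assignment gives total 340.
Compare {W-α, W-β, W-ε}: its best feasible assignment gives total 342.
Every other set of open sites that can feasibly serve all demand totals ≥ 340 even under its best assignment. Minimum: 338.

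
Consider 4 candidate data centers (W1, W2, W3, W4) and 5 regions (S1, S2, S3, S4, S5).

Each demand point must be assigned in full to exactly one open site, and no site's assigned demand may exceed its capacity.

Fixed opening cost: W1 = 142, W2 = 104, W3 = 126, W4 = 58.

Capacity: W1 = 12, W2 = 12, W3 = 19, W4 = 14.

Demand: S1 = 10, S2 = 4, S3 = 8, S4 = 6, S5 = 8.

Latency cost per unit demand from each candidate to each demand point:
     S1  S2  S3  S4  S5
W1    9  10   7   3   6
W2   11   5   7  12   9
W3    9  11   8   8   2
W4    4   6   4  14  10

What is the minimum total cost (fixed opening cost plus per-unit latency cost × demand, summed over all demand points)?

Open {W2, W3, W4}; cheapest assignment that respects the capacities:
  W2 (cap 12, load 12): S2, S3 — cost 4×5 + 8×7 = 76
  W3 (cap 19, load 14): S4, S5 — cost 6×8 + 8×2 = 64
  W4 (cap 14, load 10): S1 — cost 10×4 = 40
  Shipping 180, fixed 288 → total 468.
  Any other capacity-feasible assignment to {W2, W3, W4} ships for at least 180.
Compare {W1, W3, W4}: its best feasible assignment gives total 488.
Compare {W1, W2, W3}: its best feasible assignment gives total 572.
Every other set of open sites that can feasibly serve all demand totals ≥ 488 even under its best assignment. Minimum: 468.

468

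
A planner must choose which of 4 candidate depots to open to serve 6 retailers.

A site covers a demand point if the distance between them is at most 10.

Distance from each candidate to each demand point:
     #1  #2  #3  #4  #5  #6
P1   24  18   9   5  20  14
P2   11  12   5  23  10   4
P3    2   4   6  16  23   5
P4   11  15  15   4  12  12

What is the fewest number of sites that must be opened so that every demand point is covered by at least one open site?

3

Coverage sets (demand points within 10 of each site):
  P1: {#3, #4}
  P2: {#3, #5, #6}
  P3: {#1, #2, #3, #6}
  P4: {#4}
No 2 sites suffice: every size-2 union leaves at least one demand point uncovered.
But {P1, P2, P3} covers everything, so the minimum is 3.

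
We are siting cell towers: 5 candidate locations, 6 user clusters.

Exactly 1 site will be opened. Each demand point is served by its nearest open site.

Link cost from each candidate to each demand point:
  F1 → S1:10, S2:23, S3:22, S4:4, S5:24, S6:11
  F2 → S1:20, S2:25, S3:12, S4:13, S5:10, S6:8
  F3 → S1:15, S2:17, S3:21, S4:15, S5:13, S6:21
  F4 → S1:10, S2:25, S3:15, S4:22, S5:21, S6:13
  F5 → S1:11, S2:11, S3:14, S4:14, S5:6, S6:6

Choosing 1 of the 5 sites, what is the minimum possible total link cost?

62

Open {F5}.
  S1→F5 11, S2→F5 11, S3→F5 14, S4→F5 14, S5→F5 6, S6→F5 6  ⇒ total 62.
Compare {F2}: total 88.
Compare {F1}: total 94.
No size-1 selection does better; minimum is 62.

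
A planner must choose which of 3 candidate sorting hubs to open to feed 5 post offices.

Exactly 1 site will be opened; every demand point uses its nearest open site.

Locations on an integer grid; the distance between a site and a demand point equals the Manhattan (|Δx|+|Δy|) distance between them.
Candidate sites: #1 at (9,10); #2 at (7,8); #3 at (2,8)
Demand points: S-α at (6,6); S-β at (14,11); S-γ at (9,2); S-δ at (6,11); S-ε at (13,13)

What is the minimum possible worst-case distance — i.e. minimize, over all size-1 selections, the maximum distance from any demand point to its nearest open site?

Open {#1}.
  Farthest demand point is S-γ at distance 8 (to #1); all others are ≤ 8.
With {#2} the worst case is 11.
With {#3} the worst case is 16.
No size-1 selection achieves below 8.

8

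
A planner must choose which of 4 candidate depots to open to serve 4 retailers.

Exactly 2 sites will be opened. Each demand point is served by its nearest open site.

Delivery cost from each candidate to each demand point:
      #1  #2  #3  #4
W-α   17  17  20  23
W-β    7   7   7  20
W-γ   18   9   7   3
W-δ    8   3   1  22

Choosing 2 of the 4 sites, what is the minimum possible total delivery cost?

15

Open {W-γ, W-δ}.
  #1→W-δ 8, #2→W-δ 3, #3→W-δ 1, #4→W-γ 3  ⇒ total 15.
Compare {W-β, W-γ}: total 24.
Compare {W-β, W-δ}: total 31.
No size-2 selection does better; minimum is 15.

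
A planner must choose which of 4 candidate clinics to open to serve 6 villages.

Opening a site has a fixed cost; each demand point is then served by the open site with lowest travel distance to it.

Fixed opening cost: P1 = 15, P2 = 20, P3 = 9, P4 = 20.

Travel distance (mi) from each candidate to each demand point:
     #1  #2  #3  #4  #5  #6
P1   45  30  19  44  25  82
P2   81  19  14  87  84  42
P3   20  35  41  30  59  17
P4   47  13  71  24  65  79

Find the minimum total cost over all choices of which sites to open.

162

Open {P1, P3, P4}: assign each demand point to its cheapest open site.
  #1→P3 20, #2→P4 13, #3→P1 19, #4→P4 24, #5→P1 25, #6→P3 17
  travel distance 118, fixed 44 → total 162.
Compare {P1, P3}: travel distance 141 + fixed 24 = 165.
Compare {P1, P2, P3}: travel distance 125 + fixed 44 = 169.
Compare {P1, P2, P3, P4}: travel distance 113 + fixed 64 = 177.
All other subsets cost ≥ 165. Minimum total cost: 162.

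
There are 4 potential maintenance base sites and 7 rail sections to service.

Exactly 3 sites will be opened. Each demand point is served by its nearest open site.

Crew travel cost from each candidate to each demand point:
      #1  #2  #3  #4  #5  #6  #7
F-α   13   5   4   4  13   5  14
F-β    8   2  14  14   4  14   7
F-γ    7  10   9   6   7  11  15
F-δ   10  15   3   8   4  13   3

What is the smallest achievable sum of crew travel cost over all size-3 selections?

Open {F-α, F-β, F-δ}.
  #1→F-β 8, #2→F-β 2, #3→F-δ 3, #4→F-α 4, #5→F-β 4, #6→F-α 5, #7→F-δ 3  ⇒ total 29.
Compare {F-α, F-γ, F-δ}: total 31.
Compare {F-α, F-β, F-γ}: total 33.
No size-3 selection does better; minimum is 29.

29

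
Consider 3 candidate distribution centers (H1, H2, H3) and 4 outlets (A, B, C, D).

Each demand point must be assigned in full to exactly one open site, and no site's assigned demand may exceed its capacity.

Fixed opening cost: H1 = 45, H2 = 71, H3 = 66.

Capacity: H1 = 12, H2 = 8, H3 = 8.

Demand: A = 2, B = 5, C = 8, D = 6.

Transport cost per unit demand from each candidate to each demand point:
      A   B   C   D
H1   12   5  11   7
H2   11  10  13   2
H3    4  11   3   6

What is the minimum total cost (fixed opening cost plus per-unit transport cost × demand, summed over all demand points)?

265

Open {H1, H2, H3}; cheapest assignment that respects the capacities:
  H1 (cap 12, load 5): B — cost 5×5 = 25
  H2 (cap 8, load 8): A, D — cost 2×11 + 6×2 = 34
  H3 (cap 8, load 8): C — cost 8×3 = 24
  Shipping 83, fixed 182 → total 265.
  Any other capacity-feasible assignment to {H1, H2, H3} ships for at least 83.
Total demand is 21 and no other set of sites has combined capacity ≥ 21, so {H1, H2, H3} is the only feasible choice of open sites. Minimum: 265.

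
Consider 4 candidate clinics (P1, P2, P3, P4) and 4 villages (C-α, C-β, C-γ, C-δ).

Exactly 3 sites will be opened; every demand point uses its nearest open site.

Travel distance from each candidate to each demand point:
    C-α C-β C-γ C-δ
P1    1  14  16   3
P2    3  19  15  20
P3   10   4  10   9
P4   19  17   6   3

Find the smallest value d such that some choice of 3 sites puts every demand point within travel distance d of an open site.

Open {P1, P3, P4}.
  Farthest demand point is C-γ at travel distance 6 (to P4); all others are ≤ 6.
With {P2, P3, P4} the worst case is 6.
With {P1, P2, P3} the worst case is 10.
No size-3 selection achieves below 6.

6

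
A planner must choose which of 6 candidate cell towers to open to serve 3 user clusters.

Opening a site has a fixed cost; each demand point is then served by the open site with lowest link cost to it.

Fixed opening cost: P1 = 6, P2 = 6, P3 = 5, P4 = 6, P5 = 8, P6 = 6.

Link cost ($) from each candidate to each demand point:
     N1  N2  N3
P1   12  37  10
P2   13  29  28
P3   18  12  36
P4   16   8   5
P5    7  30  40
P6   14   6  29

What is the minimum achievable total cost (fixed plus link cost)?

34

Open {P4, P5}: assign each demand point to its cheapest open site.
  N1→P5 7, N2→P4 8, N3→P4 5
  link cost 20, fixed 14 → total 34.
Compare {P4}: link cost 29 + fixed 6 = 35.
Compare {P1, P4}: link cost 25 + fixed 12 = 37.
Compare {P4, P6}: link cost 25 + fixed 12 = 37.
All other subsets cost ≥ 35. Minimum total cost: 34.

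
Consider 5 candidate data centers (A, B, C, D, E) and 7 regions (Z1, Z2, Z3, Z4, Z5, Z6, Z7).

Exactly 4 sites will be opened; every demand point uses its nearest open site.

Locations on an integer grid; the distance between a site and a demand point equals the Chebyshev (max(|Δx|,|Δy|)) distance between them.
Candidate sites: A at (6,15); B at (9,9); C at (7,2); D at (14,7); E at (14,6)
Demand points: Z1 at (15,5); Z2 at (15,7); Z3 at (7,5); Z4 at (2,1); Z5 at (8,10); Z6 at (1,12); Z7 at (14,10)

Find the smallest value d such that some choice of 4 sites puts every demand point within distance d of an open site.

Open {A, B, C, D}.
  Farthest demand point is Z4 at distance 5 (to C); all others are ≤ 5.
With {A, B, C, E} the worst case is 5.
With {A, C, D, E} the worst case is 5.
No size-4 selection achieves below 5.

5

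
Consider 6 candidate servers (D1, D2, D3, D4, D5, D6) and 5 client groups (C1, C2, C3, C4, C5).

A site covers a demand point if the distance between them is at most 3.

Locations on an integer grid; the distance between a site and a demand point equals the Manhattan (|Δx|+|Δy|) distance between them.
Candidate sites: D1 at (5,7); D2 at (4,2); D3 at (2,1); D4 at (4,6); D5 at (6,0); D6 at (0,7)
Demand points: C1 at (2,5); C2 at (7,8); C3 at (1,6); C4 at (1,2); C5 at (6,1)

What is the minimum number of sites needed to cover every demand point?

3

Coverage sets (demand points within 3 of each site):
  D1: {C2}
  D2: {C4, C5}
  D3: {C4}
  D4: {C1, C3}
  D5: {C5}
  D6: {C3}
No 2 sites suffice: every size-2 union leaves at least one demand point uncovered.
But {D1, D2, D4} covers everything, so the minimum is 3.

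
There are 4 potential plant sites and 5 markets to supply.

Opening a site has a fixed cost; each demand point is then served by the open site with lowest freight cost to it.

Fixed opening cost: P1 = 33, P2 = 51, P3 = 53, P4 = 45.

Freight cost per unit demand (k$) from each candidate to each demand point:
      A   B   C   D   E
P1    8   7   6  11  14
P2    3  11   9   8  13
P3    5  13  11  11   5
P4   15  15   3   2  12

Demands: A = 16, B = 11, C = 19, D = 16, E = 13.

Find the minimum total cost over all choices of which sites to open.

442

Open {P1, P3, P4}: assign each demand point to its cheapest open site.
  A→P3 16×5=80, B→P1 11×7=77, C→P4 19×3=57, D→P4 16×2=32, E→P3 13×5=65
  freight cost 311, fixed 131 → total 442.
Compare {P1, P2, P3, P4}: freight cost 279 + fixed 182 = 461.
Compare {P2, P3, P4}: freight cost 323 + fixed 149 = 472.
Compare {P3, P4}: freight cost 377 + fixed 98 = 475.
All other subsets cost ≥ 461. Minimum total cost: 442.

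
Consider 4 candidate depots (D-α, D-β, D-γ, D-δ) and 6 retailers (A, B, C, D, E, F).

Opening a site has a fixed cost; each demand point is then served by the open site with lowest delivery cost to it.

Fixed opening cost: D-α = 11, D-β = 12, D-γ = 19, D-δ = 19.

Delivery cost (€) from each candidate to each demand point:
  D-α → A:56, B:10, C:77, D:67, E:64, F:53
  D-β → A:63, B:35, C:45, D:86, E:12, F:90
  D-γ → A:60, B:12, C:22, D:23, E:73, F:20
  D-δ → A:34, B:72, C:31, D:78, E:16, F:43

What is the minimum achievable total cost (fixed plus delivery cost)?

Open {D-γ, D-δ}: assign each demand point to its cheapest open site.
  A→D-δ 34, B→D-γ 12, C→D-γ 22, D→D-γ 23, E→D-δ 16, F→D-γ 20
  delivery cost 127, fixed 38 → total 165.
Compare {D-β, D-γ, D-δ}: delivery cost 123 + fixed 50 = 173.
Compare {D-α, D-γ, D-δ}: delivery cost 125 + fixed 49 = 174.
Compare {D-β, D-γ}: delivery cost 149 + fixed 31 = 180.
All other subsets cost ≥ 173. Minimum total cost: 165.

165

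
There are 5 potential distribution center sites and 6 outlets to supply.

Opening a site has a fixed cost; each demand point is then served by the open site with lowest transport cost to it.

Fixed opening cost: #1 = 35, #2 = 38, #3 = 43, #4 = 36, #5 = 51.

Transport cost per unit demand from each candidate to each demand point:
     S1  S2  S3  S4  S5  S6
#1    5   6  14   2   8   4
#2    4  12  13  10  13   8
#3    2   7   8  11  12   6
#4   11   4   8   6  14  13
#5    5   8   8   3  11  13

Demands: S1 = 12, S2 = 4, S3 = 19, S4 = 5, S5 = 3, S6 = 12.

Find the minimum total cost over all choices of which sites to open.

360

Open {#1, #3}: assign each demand point to its cheapest open site.
  S1→#3 12×2=24, S2→#1 4×6=24, S3→#3 19×8=152, S4→#1 5×2=10, S5→#1 3×8=24, S6→#1 12×4=48
  transport cost 282, fixed 78 → total 360.
Compare {#1, #4}: transport cost 310 + fixed 71 = 381.
Compare {#1, #3, #4}: transport cost 274 + fixed 114 = 388.
Compare {#1, #2, #3}: transport cost 282 + fixed 116 = 398.
All other subsets cost ≥ 381. Minimum total cost: 360.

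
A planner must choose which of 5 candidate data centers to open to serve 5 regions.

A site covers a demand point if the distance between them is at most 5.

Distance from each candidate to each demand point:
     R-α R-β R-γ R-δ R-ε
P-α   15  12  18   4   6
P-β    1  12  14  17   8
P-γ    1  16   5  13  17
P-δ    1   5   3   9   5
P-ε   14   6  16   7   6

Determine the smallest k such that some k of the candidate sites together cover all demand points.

Coverage sets (demand points within 5 of each site):
  P-α: {R-δ}
  P-β: {R-α}
  P-γ: {R-α, R-γ}
  P-δ: {R-α, R-β, R-γ, R-ε}
  P-ε: {}
No single site covers all 5 demand points.
But {P-α, P-δ} covers everything, so the minimum is 2.

2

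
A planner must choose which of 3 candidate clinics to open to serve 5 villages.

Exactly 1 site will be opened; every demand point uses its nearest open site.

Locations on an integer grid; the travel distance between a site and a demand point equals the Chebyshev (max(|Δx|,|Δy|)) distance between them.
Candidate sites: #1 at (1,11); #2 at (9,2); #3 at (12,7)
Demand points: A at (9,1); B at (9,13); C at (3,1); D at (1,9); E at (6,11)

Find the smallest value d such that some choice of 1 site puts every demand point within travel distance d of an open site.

10

Open {#1}.
  Farthest demand point is A at travel distance 10 (to #1); all others are ≤ 10.
With {#2} the worst case is 11.
With {#3} the worst case is 11.
No size-1 selection achieves below 10.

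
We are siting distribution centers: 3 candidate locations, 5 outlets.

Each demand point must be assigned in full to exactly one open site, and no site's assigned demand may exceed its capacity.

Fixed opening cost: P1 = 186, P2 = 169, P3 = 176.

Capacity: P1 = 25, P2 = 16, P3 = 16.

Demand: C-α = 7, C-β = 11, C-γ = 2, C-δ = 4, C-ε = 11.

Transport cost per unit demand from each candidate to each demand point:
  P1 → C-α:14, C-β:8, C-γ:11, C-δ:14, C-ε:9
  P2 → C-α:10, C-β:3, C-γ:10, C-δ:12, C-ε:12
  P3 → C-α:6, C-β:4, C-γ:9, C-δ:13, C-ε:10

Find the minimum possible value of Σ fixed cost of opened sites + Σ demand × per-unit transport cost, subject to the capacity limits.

655

Open {P1, P2}; cheapest assignment that respects the capacities:
  P1 (cap 25, load 20): C-α, C-γ, C-ε — cost 7×14 + 2×11 + 11×9 = 219
  P2 (cap 16, load 15): C-β, C-δ — cost 11×3 + 4×12 = 81
  Shipping 300, fixed 355 → total 655.
  Any other capacity-feasible assignment to {P1, P2} ships for at least 300.
Compare {P1, P3}: its best feasible assignment gives total 661.
Compare {P1, P2, P3}: its best feasible assignment gives total 771.
Every other set of open sites that can feasibly serve all demand totals ≥ 661 even under its best assignment. Minimum: 655.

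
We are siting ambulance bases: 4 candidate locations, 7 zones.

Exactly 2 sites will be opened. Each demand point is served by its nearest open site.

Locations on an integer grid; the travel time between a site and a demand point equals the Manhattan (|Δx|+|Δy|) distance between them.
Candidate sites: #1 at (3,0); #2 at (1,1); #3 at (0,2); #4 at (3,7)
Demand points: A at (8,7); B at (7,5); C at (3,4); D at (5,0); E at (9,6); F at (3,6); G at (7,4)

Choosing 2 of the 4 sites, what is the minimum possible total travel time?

Open {#1, #4}.
  A→#4 5, B→#4 6, C→#4 3, D→#1 2, E→#4 7, F→#4 1, G→#4 7  ⇒ total 31.
Compare {#2, #4}: total 34.
Compare {#3, #4}: total 36.
No size-2 selection does better; minimum is 31.

31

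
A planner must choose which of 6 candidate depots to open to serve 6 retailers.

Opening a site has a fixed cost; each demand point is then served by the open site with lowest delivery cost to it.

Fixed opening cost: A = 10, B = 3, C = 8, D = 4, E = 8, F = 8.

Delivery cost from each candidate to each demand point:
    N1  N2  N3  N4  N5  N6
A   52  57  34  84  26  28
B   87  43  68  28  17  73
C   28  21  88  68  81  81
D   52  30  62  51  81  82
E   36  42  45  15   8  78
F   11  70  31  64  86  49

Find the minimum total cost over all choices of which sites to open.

Open {A, C, E, F}: assign each demand point to its cheapest open site.
  N1→F 11, N2→C 21, N3→F 31, N4→E 15, N5→E 8, N6→A 28
  delivery cost 114, fixed 34 → total 148.
Compare {A, B, C, E, F}: delivery cost 114 + fixed 37 = 151.
Compare {A, C, D, E, F}: delivery cost 114 + fixed 38 = 152.
Compare {A, D, E, F}: delivery cost 123 + fixed 30 = 153.
All other subsets cost ≥ 151. Minimum total cost: 148.

148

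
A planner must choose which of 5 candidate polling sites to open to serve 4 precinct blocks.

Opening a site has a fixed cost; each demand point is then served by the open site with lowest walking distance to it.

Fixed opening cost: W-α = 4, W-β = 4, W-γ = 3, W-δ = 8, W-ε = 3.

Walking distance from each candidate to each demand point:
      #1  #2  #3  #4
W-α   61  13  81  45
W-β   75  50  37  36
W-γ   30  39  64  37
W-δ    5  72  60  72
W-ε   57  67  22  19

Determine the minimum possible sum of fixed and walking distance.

Open {W-α, W-δ, W-ε}: assign each demand point to its cheapest open site.
  #1→W-δ 5, #2→W-α 13, #3→W-ε 22, #4→W-ε 19
  walking distance 59, fixed 15 → total 74.
Compare {W-α, W-γ, W-δ, W-ε}: walking distance 59 + fixed 18 = 77.
Compare {W-α, W-β, W-δ, W-ε}: walking distance 59 + fixed 19 = 78.
Compare {W-α, W-β, W-γ, W-δ, W-ε}: walking distance 59 + fixed 22 = 81.
All other subsets cost ≥ 77. Minimum total cost: 74.

74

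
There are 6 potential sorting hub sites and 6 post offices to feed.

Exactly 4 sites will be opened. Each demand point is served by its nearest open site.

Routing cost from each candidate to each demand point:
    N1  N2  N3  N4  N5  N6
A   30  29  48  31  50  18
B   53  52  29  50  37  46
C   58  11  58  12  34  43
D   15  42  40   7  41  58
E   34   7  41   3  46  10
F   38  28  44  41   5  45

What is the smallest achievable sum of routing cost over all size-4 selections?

Open {B, D, E, F}.
  N1→D 15, N2→E 7, N3→B 29, N4→E 3, N5→F 5, N6→E 10  ⇒ total 69.
Compare {A, D, E, F}: total 80.
Compare {C, D, E, F}: total 80.
No size-4 selection does better; minimum is 69.

69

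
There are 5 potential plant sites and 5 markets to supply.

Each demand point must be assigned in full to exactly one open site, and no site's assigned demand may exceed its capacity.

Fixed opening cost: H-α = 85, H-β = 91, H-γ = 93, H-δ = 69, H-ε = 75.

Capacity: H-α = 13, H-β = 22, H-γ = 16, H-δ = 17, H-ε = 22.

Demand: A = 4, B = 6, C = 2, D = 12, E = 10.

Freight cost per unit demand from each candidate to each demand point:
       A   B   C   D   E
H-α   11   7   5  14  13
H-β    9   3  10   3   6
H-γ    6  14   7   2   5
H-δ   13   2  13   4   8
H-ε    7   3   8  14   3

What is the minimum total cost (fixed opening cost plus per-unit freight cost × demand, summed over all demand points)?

Open {H-γ, H-ε}; cheapest assignment that respects the capacities:
  H-γ (cap 16, load 16): A, D — cost 4×6 + 12×2 = 48
  H-ε (cap 22, load 18): B, C, E — cost 6×3 + 2×8 + 10×3 = 64
  Shipping 112, fixed 168 → total 280.
  Any other capacity-feasible assignment to {H-γ, H-ε} ships for at least 112.
Compare {H-δ, H-ε}: its best feasible assignment gives total 284.
Compare {H-β, H-ε}: its best feasible assignment gives total 294.
Every other set of open sites that can feasibly serve all demand totals ≥ 284 even under its best assignment. Minimum: 280.

280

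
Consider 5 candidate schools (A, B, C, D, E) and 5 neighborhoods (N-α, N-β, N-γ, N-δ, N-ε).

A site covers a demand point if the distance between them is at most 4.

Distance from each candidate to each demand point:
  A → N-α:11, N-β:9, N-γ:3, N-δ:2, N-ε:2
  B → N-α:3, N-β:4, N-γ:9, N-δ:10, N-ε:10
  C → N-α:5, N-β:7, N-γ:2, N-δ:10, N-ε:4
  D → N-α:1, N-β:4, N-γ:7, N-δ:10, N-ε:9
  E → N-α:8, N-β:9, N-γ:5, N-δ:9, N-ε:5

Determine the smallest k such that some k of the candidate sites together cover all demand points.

2

Coverage sets (demand points within 4 of each site):
  A: {N-γ, N-δ, N-ε}
  B: {N-α, N-β}
  C: {N-γ, N-ε}
  D: {N-α, N-β}
  E: {}
No single site covers all 5 demand points.
But {A, B} covers everything, so the minimum is 2.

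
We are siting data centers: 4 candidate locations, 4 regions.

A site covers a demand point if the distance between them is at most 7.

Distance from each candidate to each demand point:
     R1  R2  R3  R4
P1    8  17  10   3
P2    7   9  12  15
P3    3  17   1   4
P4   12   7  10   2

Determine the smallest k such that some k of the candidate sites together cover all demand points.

2

Coverage sets (demand points within 7 of each site):
  P1: {R4}
  P2: {R1}
  P3: {R1, R3, R4}
  P4: {R2, R4}
No single site covers all 4 demand points.
But {P3, P4} covers everything, so the minimum is 2.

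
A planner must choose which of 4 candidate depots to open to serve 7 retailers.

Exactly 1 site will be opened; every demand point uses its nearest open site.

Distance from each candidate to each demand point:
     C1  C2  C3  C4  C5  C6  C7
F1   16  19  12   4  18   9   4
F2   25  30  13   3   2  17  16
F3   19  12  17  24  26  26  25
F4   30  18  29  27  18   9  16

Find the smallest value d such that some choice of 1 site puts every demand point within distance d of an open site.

Open {F1}.
  Farthest demand point is C2 at distance 19 (to F1); all others are ≤ 19.
With {F3} the worst case is 26.
With {F2} the worst case is 30.
No size-1 selection achieves below 19.

19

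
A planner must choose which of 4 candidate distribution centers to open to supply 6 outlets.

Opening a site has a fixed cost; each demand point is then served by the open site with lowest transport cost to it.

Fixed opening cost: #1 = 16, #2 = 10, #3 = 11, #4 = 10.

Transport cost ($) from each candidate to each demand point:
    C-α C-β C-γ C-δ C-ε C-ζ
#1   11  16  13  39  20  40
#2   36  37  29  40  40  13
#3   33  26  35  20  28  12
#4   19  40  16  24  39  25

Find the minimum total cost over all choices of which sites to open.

119

Open {#1, #3}: assign each demand point to its cheapest open site.
  C-α→#1 11, C-β→#1 16, C-γ→#1 13, C-δ→#3 20, C-ε→#1 20, C-ζ→#3 12
  transport cost 92, fixed 27 → total 119.
Compare {#1, #2, #3}: transport cost 92 + fixed 37 = 129.
Compare {#1, #3, #4}: transport cost 92 + fixed 37 = 129.
Compare {#1, #2, #4}: transport cost 97 + fixed 36 = 133.
All other subsets cost ≥ 129. Minimum total cost: 119.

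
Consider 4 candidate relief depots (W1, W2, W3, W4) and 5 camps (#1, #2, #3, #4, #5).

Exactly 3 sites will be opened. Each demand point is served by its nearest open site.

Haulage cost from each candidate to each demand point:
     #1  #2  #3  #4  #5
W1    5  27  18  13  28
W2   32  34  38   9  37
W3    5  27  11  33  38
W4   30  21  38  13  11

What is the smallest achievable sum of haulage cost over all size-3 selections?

Open {W2, W3, W4}.
  #1→W3 5, #2→W4 21, #3→W3 11, #4→W2 9, #5→W4 11  ⇒ total 57.
Compare {W1, W3, W4}: total 61.
Compare {W1, W2, W4}: total 64.
No size-3 selection does better; minimum is 57.

57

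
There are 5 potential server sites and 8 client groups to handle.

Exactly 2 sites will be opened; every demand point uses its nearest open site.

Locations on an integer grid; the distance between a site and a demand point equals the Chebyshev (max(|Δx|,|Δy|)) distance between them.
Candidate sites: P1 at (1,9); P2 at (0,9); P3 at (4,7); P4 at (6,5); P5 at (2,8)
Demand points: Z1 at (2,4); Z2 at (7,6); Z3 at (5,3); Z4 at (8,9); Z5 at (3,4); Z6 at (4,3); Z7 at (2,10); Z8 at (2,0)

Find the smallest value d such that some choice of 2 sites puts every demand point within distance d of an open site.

5

Open {P1, P4}.
  Farthest demand point is Z8 at distance 5 (to P4); all others are ≤ 5.
With {P2, P4} the worst case is 5.
With {P3, P4} the worst case is 5.
No size-2 selection achieves below 5.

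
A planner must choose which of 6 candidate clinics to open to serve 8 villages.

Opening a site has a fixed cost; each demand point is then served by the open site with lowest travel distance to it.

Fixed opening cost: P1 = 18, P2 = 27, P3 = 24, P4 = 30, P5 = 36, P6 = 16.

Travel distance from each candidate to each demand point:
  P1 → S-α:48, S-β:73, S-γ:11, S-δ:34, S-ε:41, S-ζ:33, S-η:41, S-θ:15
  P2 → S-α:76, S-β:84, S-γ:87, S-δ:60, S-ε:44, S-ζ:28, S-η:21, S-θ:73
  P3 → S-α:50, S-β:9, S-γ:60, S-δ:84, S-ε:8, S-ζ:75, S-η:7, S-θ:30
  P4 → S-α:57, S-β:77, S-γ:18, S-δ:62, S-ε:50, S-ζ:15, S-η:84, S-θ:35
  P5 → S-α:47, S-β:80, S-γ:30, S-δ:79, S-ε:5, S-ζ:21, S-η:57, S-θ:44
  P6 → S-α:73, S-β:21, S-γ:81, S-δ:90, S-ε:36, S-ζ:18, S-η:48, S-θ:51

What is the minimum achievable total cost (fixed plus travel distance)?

207

Open {P1, P3}: assign each demand point to its cheapest open site.
  S-α→P1 48, S-β→P3 9, S-γ→P1 11, S-δ→P1 34, S-ε→P3 8, S-ζ→P1 33, S-η→P3 7, S-θ→P1 15
  travel distance 165, fixed 42 → total 207.
Compare {P1, P3, P6}: travel distance 150 + fixed 58 = 208.
Compare {P1, P3, P4}: travel distance 147 + fixed 72 = 219.
Compare {P1, P3, P5}: travel distance 149 + fixed 78 = 227.
All other subsets cost ≥ 208. Minimum total cost: 207.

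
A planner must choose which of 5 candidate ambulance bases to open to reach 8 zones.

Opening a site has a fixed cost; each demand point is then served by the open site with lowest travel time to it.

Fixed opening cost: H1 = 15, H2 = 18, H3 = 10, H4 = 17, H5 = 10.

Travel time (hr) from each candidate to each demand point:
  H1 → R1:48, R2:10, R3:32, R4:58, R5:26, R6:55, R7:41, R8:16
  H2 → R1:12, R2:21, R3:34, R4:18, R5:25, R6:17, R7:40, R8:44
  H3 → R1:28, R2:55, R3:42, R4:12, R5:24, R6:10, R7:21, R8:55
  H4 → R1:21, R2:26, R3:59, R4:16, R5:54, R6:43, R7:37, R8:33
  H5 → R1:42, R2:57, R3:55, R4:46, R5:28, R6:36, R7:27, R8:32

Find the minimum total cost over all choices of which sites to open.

178

Open {H1, H3}: assign each demand point to its cheapest open site.
  R1→H3 28, R2→H1 10, R3→H1 32, R4→H3 12, R5→H3 24, R6→H3 10, R7→H3 21, R8→H1 16
  travel time 153, fixed 25 → total 178.
Compare {H1, H2, H3}: travel time 137 + fixed 43 = 180.
Compare {H1, H3, H4}: travel time 146 + fixed 42 = 188.
Compare {H1, H3, H5}: travel time 153 + fixed 35 = 188.
All other subsets cost ≥ 180. Minimum total cost: 178.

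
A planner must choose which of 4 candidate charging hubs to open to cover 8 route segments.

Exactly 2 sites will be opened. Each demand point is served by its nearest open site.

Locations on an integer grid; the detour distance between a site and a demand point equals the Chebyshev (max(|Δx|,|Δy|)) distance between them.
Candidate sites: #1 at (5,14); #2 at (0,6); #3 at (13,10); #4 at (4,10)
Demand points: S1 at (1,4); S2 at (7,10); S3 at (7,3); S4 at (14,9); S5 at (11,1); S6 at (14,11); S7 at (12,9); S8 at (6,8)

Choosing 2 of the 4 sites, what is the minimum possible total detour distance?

Open {#3, #4}.
  S1→#4 6, S2→#4 3, S3→#3 7, S4→#3 1, S5→#3 9, S6→#3 1, S7→#3 1, S8→#4 2  ⇒ total 30.
Compare {#2, #3}: total 33.
Compare {#1, #3}: total 39.
No size-2 selection does better; minimum is 30.

30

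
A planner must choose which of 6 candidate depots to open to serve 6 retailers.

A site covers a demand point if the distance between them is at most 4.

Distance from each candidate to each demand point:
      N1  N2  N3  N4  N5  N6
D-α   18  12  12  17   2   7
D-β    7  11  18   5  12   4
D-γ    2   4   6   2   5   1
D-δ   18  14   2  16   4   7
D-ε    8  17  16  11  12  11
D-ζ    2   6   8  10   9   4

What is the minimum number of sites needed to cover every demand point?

Coverage sets (demand points within 4 of each site):
  D-α: {N5}
  D-β: {N6}
  D-γ: {N1, N2, N4, N6}
  D-δ: {N3, N5}
  D-ε: {}
  D-ζ: {N1, N6}
No single site covers all 6 demand points.
But {D-γ, D-δ} covers everything, so the minimum is 2.

2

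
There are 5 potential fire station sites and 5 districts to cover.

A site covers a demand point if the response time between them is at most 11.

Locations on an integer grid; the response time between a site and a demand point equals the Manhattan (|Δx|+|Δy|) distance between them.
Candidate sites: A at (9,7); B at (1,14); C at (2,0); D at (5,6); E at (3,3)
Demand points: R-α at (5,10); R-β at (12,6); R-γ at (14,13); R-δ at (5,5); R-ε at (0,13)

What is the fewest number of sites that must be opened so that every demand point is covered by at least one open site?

2

Coverage sets (demand points within 11 of each site):
  A: {R-α, R-β, R-γ, R-δ}
  B: {R-α, R-ε}
  C: {R-δ}
  D: {R-α, R-β, R-δ}
  E: {R-α, R-δ}
No single site covers all 5 demand points.
But {A, B} covers everything, so the minimum is 2.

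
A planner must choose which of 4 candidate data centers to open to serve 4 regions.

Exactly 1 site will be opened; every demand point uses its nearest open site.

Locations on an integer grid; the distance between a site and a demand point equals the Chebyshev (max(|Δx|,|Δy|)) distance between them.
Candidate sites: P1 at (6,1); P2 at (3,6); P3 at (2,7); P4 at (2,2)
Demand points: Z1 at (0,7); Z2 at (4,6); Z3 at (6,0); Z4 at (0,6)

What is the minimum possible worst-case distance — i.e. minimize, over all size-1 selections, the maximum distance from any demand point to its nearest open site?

5

Open {P4}.
  Farthest demand point is Z1 at distance 5 (to P4); all others are ≤ 5.
With {P1} the worst case is 6.
With {P2} the worst case is 6.
No size-1 selection achieves below 5.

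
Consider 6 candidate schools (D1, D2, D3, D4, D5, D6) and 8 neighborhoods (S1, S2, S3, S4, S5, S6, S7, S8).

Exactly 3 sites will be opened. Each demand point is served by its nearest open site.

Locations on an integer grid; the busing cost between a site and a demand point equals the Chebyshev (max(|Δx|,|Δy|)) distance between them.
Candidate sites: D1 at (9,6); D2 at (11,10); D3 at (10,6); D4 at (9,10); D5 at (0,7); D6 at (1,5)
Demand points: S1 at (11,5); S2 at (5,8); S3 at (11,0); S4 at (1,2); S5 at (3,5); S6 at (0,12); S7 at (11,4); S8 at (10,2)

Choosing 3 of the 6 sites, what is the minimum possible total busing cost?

Open {D3, D5, D6}.
  S1→D3 1, S2→D6 4, S3→D3 6, S4→D6 3, S5→D6 2, S6→D5 5, S7→D3 2, S8→D3 4  ⇒ total 27.
Compare {D1, D5, D6}: total 28.
Compare {D1, D3, D6}: total 29.
No size-3 selection does better; minimum is 27.

27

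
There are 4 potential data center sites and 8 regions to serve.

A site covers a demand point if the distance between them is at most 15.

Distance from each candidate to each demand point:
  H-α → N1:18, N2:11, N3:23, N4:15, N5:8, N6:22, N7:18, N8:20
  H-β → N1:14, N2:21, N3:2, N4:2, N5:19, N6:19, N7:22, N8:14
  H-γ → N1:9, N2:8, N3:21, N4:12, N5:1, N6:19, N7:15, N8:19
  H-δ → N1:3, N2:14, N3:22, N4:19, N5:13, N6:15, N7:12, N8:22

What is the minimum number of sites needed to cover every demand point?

2

Coverage sets (demand points within 15 of each site):
  H-α: {N2, N4, N5}
  H-β: {N1, N3, N4, N8}
  H-γ: {N1, N2, N4, N5, N7}
  H-δ: {N1, N2, N5, N6, N7}
No single site covers all 8 demand points.
But {H-β, H-δ} covers everything, so the minimum is 2.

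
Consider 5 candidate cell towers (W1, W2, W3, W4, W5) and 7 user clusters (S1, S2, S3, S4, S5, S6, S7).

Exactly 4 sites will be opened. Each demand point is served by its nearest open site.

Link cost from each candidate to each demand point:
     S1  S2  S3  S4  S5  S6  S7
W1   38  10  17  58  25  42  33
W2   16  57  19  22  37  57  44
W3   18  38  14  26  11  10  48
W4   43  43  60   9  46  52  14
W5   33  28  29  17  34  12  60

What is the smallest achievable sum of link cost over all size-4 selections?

Open {W1, W2, W3, W4}.
  S1→W2 16, S2→W1 10, S3→W3 14, S4→W4 9, S5→W3 11, S6→W3 10, S7→W4 14  ⇒ total 84.
Compare {W1, W3, W4, W5}: total 86.
Compare {W2, W3, W4, W5}: total 102.
No size-4 selection does better; minimum is 84.

84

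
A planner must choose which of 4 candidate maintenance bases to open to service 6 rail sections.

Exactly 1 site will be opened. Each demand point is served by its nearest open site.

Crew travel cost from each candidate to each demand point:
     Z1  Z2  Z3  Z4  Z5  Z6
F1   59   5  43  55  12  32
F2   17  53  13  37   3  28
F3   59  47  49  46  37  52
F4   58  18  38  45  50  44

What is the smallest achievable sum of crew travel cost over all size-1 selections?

151

Open {F2}.
  Z1→F2 17, Z2→F2 53, Z3→F2 13, Z4→F2 37, Z5→F2 3, Z6→F2 28  ⇒ total 151.
Compare {F1}: total 206.
Compare {F4}: total 253.
No size-1 selection does better; minimum is 151.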